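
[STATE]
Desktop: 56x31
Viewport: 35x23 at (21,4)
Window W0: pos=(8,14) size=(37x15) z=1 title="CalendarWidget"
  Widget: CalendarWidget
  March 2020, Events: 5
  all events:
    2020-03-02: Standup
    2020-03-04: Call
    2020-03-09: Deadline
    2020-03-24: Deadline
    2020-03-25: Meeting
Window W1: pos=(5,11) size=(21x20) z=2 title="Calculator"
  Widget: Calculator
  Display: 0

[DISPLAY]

                                   
                                   
                                   
                                   
                                   
                                   
                                   
━━━━┓                              
    ┃                              
────┨                              
   0┃━━━━━━━━━━━━━━━━━━┓           
─┐  ┃                  ┃           
 │  ┃──────────────────┨           
─┤  ┃h 2020            ┃           
 │  ┃ Su               ┃           
─┤  ┃  1               ┃           
 │  ┃ 7  8             ┃           
─┤  ┃4 15              ┃           
 │  ┃ 22               ┃           
─┤  ┃28 29             ┃           
+│  ┃                  ┃           
─┘  ┃                  ┃           
    ┃                  ┃           


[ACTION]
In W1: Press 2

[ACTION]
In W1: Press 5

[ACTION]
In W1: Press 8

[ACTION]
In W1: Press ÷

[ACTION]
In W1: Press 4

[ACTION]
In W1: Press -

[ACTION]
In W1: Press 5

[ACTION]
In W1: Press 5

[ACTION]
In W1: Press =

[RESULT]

                                   
                                   
                                   
                                   
                                   
                                   
                                   
━━━━┓                              
    ┃                              
────┨                              
 9.5┃━━━━━━━━━━━━━━━━━━┓           
─┐  ┃                  ┃           
 │  ┃──────────────────┨           
─┤  ┃h 2020            ┃           
 │  ┃ Su               ┃           
─┤  ┃  1               ┃           
 │  ┃ 7  8             ┃           
─┤  ┃4 15              ┃           
 │  ┃ 22               ┃           
─┤  ┃28 29             ┃           
+│  ┃                  ┃           
─┘  ┃                  ┃           
    ┃                  ┃           


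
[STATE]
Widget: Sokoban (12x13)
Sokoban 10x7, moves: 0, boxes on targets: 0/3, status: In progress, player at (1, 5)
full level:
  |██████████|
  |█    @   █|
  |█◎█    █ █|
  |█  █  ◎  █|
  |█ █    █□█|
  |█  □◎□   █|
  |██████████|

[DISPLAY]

██████████  
█    @   █  
█◎█    █ █  
█  █  ◎  █  
█ █    █□█  
█  □◎□   █  
██████████  
Moves: 0  0/
            
            
            
            
            


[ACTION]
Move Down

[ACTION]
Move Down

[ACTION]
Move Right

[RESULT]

██████████  
█        █  
█◎█    █ █  
█  █  +  █  
█ █    █□█  
█  □◎□   █  
██████████  
Moves: 3  0/
            
            
            
            
            


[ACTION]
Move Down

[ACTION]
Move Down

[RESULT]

██████████  
█        █  
█◎█    █ █  
█  █  ◎  █  
█ █    █□█  
█  □◎□@  █  
██████████  
Moves: 5  0/
            
            
            
            
            


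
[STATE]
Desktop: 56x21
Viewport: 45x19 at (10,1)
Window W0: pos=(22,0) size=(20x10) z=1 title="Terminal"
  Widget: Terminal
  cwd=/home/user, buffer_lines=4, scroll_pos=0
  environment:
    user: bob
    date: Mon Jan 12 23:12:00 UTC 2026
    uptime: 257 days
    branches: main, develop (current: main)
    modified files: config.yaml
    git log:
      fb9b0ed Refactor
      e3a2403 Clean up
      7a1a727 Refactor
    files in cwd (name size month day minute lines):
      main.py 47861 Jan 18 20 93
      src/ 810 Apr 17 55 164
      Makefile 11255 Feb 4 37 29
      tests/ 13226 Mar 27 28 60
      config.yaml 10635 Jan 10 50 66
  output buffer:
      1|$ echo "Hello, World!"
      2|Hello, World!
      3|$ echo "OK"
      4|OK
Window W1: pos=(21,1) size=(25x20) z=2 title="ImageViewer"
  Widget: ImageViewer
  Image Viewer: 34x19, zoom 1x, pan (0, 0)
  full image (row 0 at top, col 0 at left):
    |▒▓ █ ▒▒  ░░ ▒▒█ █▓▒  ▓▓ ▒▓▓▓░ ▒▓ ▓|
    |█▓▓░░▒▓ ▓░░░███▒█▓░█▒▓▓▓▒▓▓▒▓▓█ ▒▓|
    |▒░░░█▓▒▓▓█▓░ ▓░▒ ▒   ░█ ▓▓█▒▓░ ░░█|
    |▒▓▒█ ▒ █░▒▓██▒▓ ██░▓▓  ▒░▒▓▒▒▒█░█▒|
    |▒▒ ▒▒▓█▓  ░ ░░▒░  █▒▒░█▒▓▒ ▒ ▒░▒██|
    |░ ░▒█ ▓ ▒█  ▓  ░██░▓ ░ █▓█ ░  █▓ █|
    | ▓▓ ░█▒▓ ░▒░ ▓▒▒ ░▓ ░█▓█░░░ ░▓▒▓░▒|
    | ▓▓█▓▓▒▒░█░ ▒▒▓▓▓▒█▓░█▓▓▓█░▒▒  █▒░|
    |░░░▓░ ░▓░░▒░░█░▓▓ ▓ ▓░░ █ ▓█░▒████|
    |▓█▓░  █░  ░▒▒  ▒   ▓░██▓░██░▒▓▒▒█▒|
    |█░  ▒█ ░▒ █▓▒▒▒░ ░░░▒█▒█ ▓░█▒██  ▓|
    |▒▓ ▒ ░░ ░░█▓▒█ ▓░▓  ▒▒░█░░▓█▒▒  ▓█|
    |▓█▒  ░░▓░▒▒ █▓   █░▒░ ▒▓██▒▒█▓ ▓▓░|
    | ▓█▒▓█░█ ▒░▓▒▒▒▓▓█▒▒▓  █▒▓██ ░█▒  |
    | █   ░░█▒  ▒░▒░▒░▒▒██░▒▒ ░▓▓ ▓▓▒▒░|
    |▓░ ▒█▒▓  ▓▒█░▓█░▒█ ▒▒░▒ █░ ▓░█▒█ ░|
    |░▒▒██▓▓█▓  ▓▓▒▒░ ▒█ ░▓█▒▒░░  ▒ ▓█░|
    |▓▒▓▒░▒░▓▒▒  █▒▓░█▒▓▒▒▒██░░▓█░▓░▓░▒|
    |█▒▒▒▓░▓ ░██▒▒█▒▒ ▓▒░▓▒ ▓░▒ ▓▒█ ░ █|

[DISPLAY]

           ┏━━━━━━━━━━━━━━━━━━━━━━━┓         
           ┃ ImageViewer           ┃         
           ┠───────────────────────┨         
           ┃▒▓ █ ▒▒  ░░ ▒▒█ █▓▒  ▓▓┃         
           ┃█▓▓░░▒▓ ▓░░░███▒█▓░█▒▓▓┃         
           ┃▒░░░█▓▒▓▓█▓░ ▓░▒ ▒   ░█┃         
           ┃▒▓▒█ ▒ █░▒▓██▒▓ ██░▓▓  ┃         
           ┃▒▒ ▒▒▓█▓  ░ ░░▒░  █▒▒░█┃         
           ┃░ ░▒█ ▓ ▒█  ▓  ░██░▓ ░ ┃         
           ┃ ▓▓ ░█▒▓ ░▒░ ▓▒▒ ░▓ ░█▓┃         
           ┃ ▓▓█▓▓▒▒░█░ ▒▒▓▓▓▒█▓░█▓┃         
           ┃░░░▓░ ░▓░░▒░░█░▓▓ ▓ ▓░░┃         
           ┃▓█▓░  █░  ░▒▒  ▒   ▓░██┃         
           ┃█░  ▒█ ░▒ █▓▒▒▒░ ░░░▒█▒┃         
           ┃▒▓ ▒ ░░ ░░█▓▒█ ▓░▓  ▒▒░┃         
           ┃▓█▒  ░░▓░▒▒ █▓   █░▒░ ▒┃         
           ┃ ▓█▒▓█░█ ▒░▓▒▒▒▓▓█▒▒▓  ┃         
           ┃ █   ░░█▒  ▒░▒░▒░▒▒██░▒┃         
           ┃▓░ ▒█▒▓  ▓▒█░▓█░▒█ ▒▒░▒┃         


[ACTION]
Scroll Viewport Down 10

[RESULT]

           ┃ ImageViewer           ┃         
           ┠───────────────────────┨         
           ┃▒▓ █ ▒▒  ░░ ▒▒█ █▓▒  ▓▓┃         
           ┃█▓▓░░▒▓ ▓░░░███▒█▓░█▒▓▓┃         
           ┃▒░░░█▓▒▓▓█▓░ ▓░▒ ▒   ░█┃         
           ┃▒▓▒█ ▒ █░▒▓██▒▓ ██░▓▓  ┃         
           ┃▒▒ ▒▒▓█▓  ░ ░░▒░  █▒▒░█┃         
           ┃░ ░▒█ ▓ ▒█  ▓  ░██░▓ ░ ┃         
           ┃ ▓▓ ░█▒▓ ░▒░ ▓▒▒ ░▓ ░█▓┃         
           ┃ ▓▓█▓▓▒▒░█░ ▒▒▓▓▓▒█▓░█▓┃         
           ┃░░░▓░ ░▓░░▒░░█░▓▓ ▓ ▓░░┃         
           ┃▓█▓░  █░  ░▒▒  ▒   ▓░██┃         
           ┃█░  ▒█ ░▒ █▓▒▒▒░ ░░░▒█▒┃         
           ┃▒▓ ▒ ░░ ░░█▓▒█ ▓░▓  ▒▒░┃         
           ┃▓█▒  ░░▓░▒▒ █▓   █░▒░ ▒┃         
           ┃ ▓█▒▓█░█ ▒░▓▒▒▒▓▓█▒▒▓  ┃         
           ┃ █   ░░█▒  ▒░▒░▒░▒▒██░▒┃         
           ┃▓░ ▒█▒▓  ▓▒█░▓█░▒█ ▒▒░▒┃         
           ┗━━━━━━━━━━━━━━━━━━━━━━━┛         


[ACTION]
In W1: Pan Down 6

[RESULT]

           ┃ ImageViewer           ┃         
           ┠───────────────────────┨         
           ┃ ▓▓ ░█▒▓ ░▒░ ▓▒▒ ░▓ ░█▓┃         
           ┃ ▓▓█▓▓▒▒░█░ ▒▒▓▓▓▒█▓░█▓┃         
           ┃░░░▓░ ░▓░░▒░░█░▓▓ ▓ ▓░░┃         
           ┃▓█▓░  █░  ░▒▒  ▒   ▓░██┃         
           ┃█░  ▒█ ░▒ █▓▒▒▒░ ░░░▒█▒┃         
           ┃▒▓ ▒ ░░ ░░█▓▒█ ▓░▓  ▒▒░┃         
           ┃▓█▒  ░░▓░▒▒ █▓   █░▒░ ▒┃         
           ┃ ▓█▒▓█░█ ▒░▓▒▒▒▓▓█▒▒▓  ┃         
           ┃ █   ░░█▒  ▒░▒░▒░▒▒██░▒┃         
           ┃▓░ ▒█▒▓  ▓▒█░▓█░▒█ ▒▒░▒┃         
           ┃░▒▒██▓▓█▓  ▓▓▒▒░ ▒█ ░▓█┃         
           ┃▓▒▓▒░▒░▓▒▒  █▒▓░█▒▓▒▒▒█┃         
           ┃█▒▒▒▓░▓ ░██▒▒█▒▒ ▓▒░▓▒ ┃         
           ┃                       ┃         
           ┃                       ┃         
           ┃                       ┃         
           ┗━━━━━━━━━━━━━━━━━━━━━━━┛         


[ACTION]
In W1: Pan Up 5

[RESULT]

           ┃ ImageViewer           ┃         
           ┠───────────────────────┨         
           ┃█▓▓░░▒▓ ▓░░░███▒█▓░█▒▓▓┃         
           ┃▒░░░█▓▒▓▓█▓░ ▓░▒ ▒   ░█┃         
           ┃▒▓▒█ ▒ █░▒▓██▒▓ ██░▓▓  ┃         
           ┃▒▒ ▒▒▓█▓  ░ ░░▒░  █▒▒░█┃         
           ┃░ ░▒█ ▓ ▒█  ▓  ░██░▓ ░ ┃         
           ┃ ▓▓ ░█▒▓ ░▒░ ▓▒▒ ░▓ ░█▓┃         
           ┃ ▓▓█▓▓▒▒░█░ ▒▒▓▓▓▒█▓░█▓┃         
           ┃░░░▓░ ░▓░░▒░░█░▓▓ ▓ ▓░░┃         
           ┃▓█▓░  █░  ░▒▒  ▒   ▓░██┃         
           ┃█░  ▒█ ░▒ █▓▒▒▒░ ░░░▒█▒┃         
           ┃▒▓ ▒ ░░ ░░█▓▒█ ▓░▓  ▒▒░┃         
           ┃▓█▒  ░░▓░▒▒ █▓   █░▒░ ▒┃         
           ┃ ▓█▒▓█░█ ▒░▓▒▒▒▓▓█▒▒▓  ┃         
           ┃ █   ░░█▒  ▒░▒░▒░▒▒██░▒┃         
           ┃▓░ ▒█▒▓  ▓▒█░▓█░▒█ ▒▒░▒┃         
           ┃░▒▒██▓▓█▓  ▓▓▒▒░ ▒█ ░▓█┃         
           ┗━━━━━━━━━━━━━━━━━━━━━━━┛         


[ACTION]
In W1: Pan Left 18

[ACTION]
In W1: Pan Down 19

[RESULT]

           ┃ ImageViewer           ┃         
           ┠───────────────────────┨         
           ┃                       ┃         
           ┃                       ┃         
           ┃                       ┃         
           ┃                       ┃         
           ┃                       ┃         
           ┃                       ┃         
           ┃                       ┃         
           ┃                       ┃         
           ┃                       ┃         
           ┃                       ┃         
           ┃                       ┃         
           ┃                       ┃         
           ┃                       ┃         
           ┃                       ┃         
           ┃                       ┃         
           ┃                       ┃         
           ┗━━━━━━━━━━━━━━━━━━━━━━━┛         


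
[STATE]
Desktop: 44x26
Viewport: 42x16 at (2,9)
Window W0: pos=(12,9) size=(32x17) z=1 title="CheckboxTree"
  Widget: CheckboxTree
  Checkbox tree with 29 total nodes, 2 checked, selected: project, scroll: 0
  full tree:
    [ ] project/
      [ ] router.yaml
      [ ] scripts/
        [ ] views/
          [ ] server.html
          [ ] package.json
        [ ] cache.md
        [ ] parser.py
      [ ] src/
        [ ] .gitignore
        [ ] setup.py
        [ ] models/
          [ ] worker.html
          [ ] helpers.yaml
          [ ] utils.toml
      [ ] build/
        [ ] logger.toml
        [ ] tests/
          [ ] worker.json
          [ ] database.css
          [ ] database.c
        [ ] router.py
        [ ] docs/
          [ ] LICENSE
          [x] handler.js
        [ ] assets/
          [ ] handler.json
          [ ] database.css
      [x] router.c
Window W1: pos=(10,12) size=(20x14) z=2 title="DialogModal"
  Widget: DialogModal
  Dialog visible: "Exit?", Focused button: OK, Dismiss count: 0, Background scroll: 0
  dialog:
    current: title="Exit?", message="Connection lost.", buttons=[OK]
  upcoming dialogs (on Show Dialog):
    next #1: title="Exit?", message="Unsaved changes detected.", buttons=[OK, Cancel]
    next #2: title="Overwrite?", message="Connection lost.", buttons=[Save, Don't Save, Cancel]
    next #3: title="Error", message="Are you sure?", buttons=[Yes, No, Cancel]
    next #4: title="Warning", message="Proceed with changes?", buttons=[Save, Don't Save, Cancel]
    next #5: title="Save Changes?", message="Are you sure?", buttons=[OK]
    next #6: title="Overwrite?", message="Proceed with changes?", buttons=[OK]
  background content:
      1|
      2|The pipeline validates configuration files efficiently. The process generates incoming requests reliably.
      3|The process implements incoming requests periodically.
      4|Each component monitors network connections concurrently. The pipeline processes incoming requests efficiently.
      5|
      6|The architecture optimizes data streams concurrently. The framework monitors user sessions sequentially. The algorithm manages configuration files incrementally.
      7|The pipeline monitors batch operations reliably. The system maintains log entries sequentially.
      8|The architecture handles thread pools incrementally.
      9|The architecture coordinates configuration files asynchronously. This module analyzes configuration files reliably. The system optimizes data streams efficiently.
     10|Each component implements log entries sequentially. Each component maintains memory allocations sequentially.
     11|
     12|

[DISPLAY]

          ┏━━━━━━━━━━━━━━━━━━━━━━━━━━━━━━┓
          ┃ CheckboxTree                 ┃
          ┠──────────────────────────────┨
        ┏━━━━━━━━━━━━━━━━━━┓             ┃
        ┃ DialogModal      ┃l            ┃
        ┠──────────────────┨             ┃
        ┃                  ┃             ┃
        ┃The pipeline valid┃.html        ┃
        ┃Th┌────────────┐em┃e.json       ┃
        ┃Ea│   Exit?    │on┃             ┃
        ┃  │Connection l│  ┃y            ┃
        ┃Th│    [OK]    │ o┃             ┃
        ┃Th└────────────┘it┃re           ┃
        ┃The architecture h┃             ┃
        ┃The architecture c┃             ┃
        ┃Each component imp┃.html        ┃


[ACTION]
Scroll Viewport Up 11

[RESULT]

                                          
                                          
                                          
                                          
                                          
                                          
                                          
                                          
                                          
          ┏━━━━━━━━━━━━━━━━━━━━━━━━━━━━━━┓
          ┃ CheckboxTree                 ┃
          ┠──────────────────────────────┨
        ┏━━━━━━━━━━━━━━━━━━┓             ┃
        ┃ DialogModal      ┃l            ┃
        ┠──────────────────┨             ┃
        ┃                  ┃             ┃


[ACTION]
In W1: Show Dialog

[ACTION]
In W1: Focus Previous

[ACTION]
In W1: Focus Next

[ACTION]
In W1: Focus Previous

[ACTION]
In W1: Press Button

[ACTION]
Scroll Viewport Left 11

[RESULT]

                                          
                                          
                                          
                                          
                                          
                                          
                                          
                                          
                                          
            ┏━━━━━━━━━━━━━━━━━━━━━━━━━━━━━
            ┃ CheckboxTree                
            ┠─────────────────────────────
          ┏━━━━━━━━━━━━━━━━━━┓            
          ┃ DialogModal      ┃l           
          ┠──────────────────┨            
          ┃                  ┃            


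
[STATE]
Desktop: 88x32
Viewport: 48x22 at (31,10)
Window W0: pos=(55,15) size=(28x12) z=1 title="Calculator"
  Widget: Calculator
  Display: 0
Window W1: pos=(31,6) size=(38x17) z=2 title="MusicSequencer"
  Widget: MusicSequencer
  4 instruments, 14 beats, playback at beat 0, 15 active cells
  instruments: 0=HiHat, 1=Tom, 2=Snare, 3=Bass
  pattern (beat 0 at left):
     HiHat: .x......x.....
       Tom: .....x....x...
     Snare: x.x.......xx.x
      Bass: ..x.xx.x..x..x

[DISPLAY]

┃ HiHat·█······█·····                ┃          
┃   Tom·····█····█···                ┃          
┃ Snare█·█·······██·█                ┃          
┃  Bass··█·██·█··█··█                ┃          
┃                                    ┃          
┃                                    ┃━━━━━━━━━━
┃                                    ┃          
┃                                    ┃──────────
┃                                    ┃          
┃                                    ┃───┐      
┃                                    ┃ ÷ │      
┃                                    ┃───┤      
┗━━━━━━━━━━━━━━━━━━━━━━━━━━━━━━━━━━━━┛ × │      
                        ┃├───┼───┼───┼───┤      
                        ┃│ 1 │ 2 │ 3 │ - │      
                        ┃└───┴───┴───┴───┘      
                        ┗━━━━━━━━━━━━━━━━━━━━━━━
                                                
                                                
                                                
                                                
                                                


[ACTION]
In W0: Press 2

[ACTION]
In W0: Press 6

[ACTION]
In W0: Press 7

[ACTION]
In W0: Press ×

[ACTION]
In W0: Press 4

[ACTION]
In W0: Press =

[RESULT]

┃ HiHat·█······█·····                ┃          
┃   Tom·····█····█···                ┃          
┃ Snare█·█·······██·█                ┃          
┃  Bass··█·██·█··█··█                ┃          
┃                                    ┃          
┃                                    ┃━━━━━━━━━━
┃                                    ┃          
┃                                    ┃──────────
┃                                    ┃         1
┃                                    ┃───┐      
┃                                    ┃ ÷ │      
┃                                    ┃───┤      
┗━━━━━━━━━━━━━━━━━━━━━━━━━━━━━━━━━━━━┛ × │      
                        ┃├───┼───┼───┼───┤      
                        ┃│ 1 │ 2 │ 3 │ - │      
                        ┃└───┴───┴───┴───┘      
                        ┗━━━━━━━━━━━━━━━━━━━━━━━
                                                
                                                
                                                
                                                
                                                


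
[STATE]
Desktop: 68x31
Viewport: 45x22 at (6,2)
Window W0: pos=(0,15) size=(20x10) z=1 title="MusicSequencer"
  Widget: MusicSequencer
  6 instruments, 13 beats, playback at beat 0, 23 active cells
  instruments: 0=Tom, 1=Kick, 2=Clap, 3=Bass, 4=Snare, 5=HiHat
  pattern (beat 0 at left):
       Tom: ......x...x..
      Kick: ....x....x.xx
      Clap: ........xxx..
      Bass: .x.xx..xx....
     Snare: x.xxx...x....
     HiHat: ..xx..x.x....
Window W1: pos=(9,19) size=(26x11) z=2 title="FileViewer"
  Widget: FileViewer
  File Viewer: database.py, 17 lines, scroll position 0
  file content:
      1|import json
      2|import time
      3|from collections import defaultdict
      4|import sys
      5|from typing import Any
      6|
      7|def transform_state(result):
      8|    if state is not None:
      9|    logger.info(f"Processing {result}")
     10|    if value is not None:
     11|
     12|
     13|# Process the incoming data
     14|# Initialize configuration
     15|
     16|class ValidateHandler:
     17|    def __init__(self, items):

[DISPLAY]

                                             
                                             
                                             
                                             
                                             
                                             
                                             
                                             
                                             
                                             
                                             
                                             
                                             
━━━━━━━━━━━━━┓                               
cSequencer   ┃                               
─────────────┨                               
 ▼12345678901┃                               
m··┏━━━━━━━━━━━━━━━━━━━━━━━━┓                
k··┃ FileViewer             ┃                
p··┠────────────────────────┨                
s·█┃import json            ▲┃                
e█·┃import time            █┃                


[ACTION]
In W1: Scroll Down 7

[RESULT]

                                             
                                             
                                             
                                             
                                             
                                             
                                             
                                             
                                             
                                             
                                             
                                             
                                             
━━━━━━━━━━━━━┓                               
cSequencer   ┃                               
─────────────┨                               
 ▼12345678901┃                               
m··┏━━━━━━━━━━━━━━━━━━━━━━━━┓                
k··┃ FileViewer             ┃                
p··┠────────────────────────┨                
s·█┃    if state is not Non▲┃                
e█·┃    logger.info(f"Proce░┃                


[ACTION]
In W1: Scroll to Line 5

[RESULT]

                                             
                                             
                                             
                                             
                                             
                                             
                                             
                                             
                                             
                                             
                                             
                                             
                                             
━━━━━━━━━━━━━┓                               
cSequencer   ┃                               
─────────────┨                               
 ▼12345678901┃                               
m··┏━━━━━━━━━━━━━━━━━━━━━━━━┓                
k··┃ FileViewer             ┃                
p··┠────────────────────────┨                
s·█┃from typing import Any ▲┃                
e█·┃                       ░┃                


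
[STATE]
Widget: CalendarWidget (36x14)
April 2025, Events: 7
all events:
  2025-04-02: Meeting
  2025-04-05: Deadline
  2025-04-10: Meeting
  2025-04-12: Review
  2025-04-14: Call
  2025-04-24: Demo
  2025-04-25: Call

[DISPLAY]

             April 2025             
Mo Tu We Th Fr Sa Su                
    1  2*  3  4  5*  6              
 7  8  9 10* 11 12* 13              
14* 15 16 17 18 19 20               
21 22 23 24* 25* 26 27              
28 29 30                            
                                    
                                    
                                    
                                    
                                    
                                    
                                    


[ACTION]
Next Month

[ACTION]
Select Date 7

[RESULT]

              May 2025              
Mo Tu We Th Fr Sa Su                
          1  2  3  4                
 5  6 [ 7]  8  9 10 11              
12 13 14 15 16 17 18                
19 20 21 22 23 24 25                
26 27 28 29 30 31                   
                                    
                                    
                                    
                                    
                                    
                                    
                                    


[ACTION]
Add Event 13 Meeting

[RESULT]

              May 2025              
Mo Tu We Th Fr Sa Su                
          1  2  3  4                
 5  6 [ 7]  8  9 10 11              
12 13* 14 15 16 17 18               
19 20 21 22 23 24 25                
26 27 28 29 30 31                   
                                    
                                    
                                    
                                    
                                    
                                    
                                    


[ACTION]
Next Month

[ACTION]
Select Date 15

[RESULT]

             June 2025              
Mo Tu We Th Fr Sa Su                
                   1                
 2  3  4  5  6  7  8                
 9 10 11 12 13 14 [15]              
16 17 18 19 20 21 22                
23 24 25 26 27 28 29                
30                                  
                                    
                                    
                                    
                                    
                                    
                                    


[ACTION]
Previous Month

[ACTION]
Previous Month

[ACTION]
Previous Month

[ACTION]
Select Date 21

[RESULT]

             March 2025             
Mo Tu We Th Fr Sa Su                
                1  2                
 3  4  5  6  7  8  9                
10 11 12 13 14 15 16                
17 18 19 20 [21] 22 23              
24 25 26 27 28 29 30                
31                                  
                                    
                                    
                                    
                                    
                                    
                                    


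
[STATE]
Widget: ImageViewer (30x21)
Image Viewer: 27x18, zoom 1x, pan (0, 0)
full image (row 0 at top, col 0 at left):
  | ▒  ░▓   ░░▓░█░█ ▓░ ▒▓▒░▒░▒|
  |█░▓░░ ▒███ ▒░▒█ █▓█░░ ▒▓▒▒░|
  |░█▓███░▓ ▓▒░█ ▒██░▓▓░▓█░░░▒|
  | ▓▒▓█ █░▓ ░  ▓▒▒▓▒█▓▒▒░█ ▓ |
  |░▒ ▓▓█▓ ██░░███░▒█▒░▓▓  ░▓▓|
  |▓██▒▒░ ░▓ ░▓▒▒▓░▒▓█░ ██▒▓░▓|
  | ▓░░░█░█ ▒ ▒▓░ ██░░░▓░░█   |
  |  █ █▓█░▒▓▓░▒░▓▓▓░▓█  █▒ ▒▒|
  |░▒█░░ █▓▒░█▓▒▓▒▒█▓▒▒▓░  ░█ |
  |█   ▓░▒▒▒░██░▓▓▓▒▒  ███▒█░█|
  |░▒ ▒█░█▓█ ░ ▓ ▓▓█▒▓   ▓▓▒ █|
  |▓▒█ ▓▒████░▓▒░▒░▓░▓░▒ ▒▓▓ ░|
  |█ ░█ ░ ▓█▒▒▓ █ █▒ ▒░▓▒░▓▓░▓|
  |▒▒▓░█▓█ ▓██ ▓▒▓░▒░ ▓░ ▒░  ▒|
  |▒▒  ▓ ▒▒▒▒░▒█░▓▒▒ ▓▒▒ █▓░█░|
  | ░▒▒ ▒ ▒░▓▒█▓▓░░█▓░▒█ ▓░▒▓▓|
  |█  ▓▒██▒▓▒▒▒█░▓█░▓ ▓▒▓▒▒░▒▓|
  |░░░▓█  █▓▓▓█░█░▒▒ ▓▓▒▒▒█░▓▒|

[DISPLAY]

 ▒  ░▓   ░░▓░█░█ ▓░ ▒▓▒░▒░▒   
█░▓░░ ▒███ ▒░▒█ █▓█░░ ▒▓▒▒░   
░█▓███░▓ ▓▒░█ ▒██░▓▓░▓█░░░▒   
 ▓▒▓█ █░▓ ░  ▓▒▒▓▒█▓▒▒░█ ▓    
░▒ ▓▓█▓ ██░░███░▒█▒░▓▓  ░▓▓   
▓██▒▒░ ░▓ ░▓▒▒▓░▒▓█░ ██▒▓░▓   
 ▓░░░█░█ ▒ ▒▓░ ██░░░▓░░█      
  █ █▓█░▒▓▓░▒░▓▓▓░▓█  █▒ ▒▒   
░▒█░░ █▓▒░█▓▒▓▒▒█▓▒▒▓░  ░█    
█   ▓░▒▒▒░██░▓▓▓▒▒  ███▒█░█   
░▒ ▒█░█▓█ ░ ▓ ▓▓█▒▓   ▓▓▒ █   
▓▒█ ▓▒████░▓▒░▒░▓░▓░▒ ▒▓▓ ░   
█ ░█ ░ ▓█▒▒▓ █ █▒ ▒░▓▒░▓▓░▓   
▒▒▓░█▓█ ▓██ ▓▒▓░▒░ ▓░ ▒░  ▒   
▒▒  ▓ ▒▒▒▒░▒█░▓▒▒ ▓▒▒ █▓░█░   
 ░▒▒ ▒ ▒░▓▒█▓▓░░█▓░▒█ ▓░▒▓▓   
█  ▓▒██▒▓▒▒▒█░▓█░▓ ▓▒▓▒▒░▒▓   
░░░▓█  █▓▓▓█░█░▒▒ ▓▓▒▒▒█░▓▒   
                              
                              
                              


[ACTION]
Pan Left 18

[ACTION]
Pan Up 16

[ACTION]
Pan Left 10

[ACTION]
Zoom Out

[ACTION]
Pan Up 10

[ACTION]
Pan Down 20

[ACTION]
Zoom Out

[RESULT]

                              
                              
                              
                              
                              
                              
                              
                              
                              
                              
                              
                              
                              
                              
                              
                              
                              
                              
                              
                              
                              


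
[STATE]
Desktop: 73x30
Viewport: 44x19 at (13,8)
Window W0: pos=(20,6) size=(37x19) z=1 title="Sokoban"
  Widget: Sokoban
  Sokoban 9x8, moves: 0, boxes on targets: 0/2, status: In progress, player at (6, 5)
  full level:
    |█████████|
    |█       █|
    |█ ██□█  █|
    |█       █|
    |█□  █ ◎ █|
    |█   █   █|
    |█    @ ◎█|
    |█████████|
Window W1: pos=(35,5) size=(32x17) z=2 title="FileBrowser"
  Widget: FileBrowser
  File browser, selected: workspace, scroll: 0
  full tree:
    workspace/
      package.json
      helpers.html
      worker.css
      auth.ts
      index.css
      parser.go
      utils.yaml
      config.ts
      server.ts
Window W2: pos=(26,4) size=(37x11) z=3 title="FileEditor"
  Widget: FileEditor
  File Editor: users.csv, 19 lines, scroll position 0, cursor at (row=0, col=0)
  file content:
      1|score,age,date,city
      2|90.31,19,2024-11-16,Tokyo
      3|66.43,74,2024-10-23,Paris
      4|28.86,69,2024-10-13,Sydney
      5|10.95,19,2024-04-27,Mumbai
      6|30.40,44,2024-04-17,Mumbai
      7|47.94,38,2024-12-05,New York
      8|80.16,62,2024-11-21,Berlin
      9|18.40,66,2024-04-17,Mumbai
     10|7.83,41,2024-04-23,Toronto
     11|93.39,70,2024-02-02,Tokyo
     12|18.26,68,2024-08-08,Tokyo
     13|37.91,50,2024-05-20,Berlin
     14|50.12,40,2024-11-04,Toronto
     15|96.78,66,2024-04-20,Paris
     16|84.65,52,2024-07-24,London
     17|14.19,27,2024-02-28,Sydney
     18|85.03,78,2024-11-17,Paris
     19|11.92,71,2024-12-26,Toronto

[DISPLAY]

       ┠─────┃90.31,19,2024-11-16,Tokyo     
       ┃█████┃66.43,74,2024-10-23,Paris     
       ┃█    ┃28.86,69,2024-10-13,Sydney    
       ┃█ ██□┃10.95,19,2024-04-27,Mumbai    
       ┃█    ┃30.40,44,2024-04-17,Mumbai    
       ┃█□  █┃47.94,38,2024-12-05,New York  
       ┃█   █┗━━━━━━━━━━━━━━━━━━━━━━━━━━━━━━
       ┃█    @ ◎█     ┃    utils.yaml       
       ┃█████████     ┃    config.ts        
       ┃Moves: 0  0/2 ┃    server.ts        
       ┃              ┃                     
       ┃              ┃                     
       ┃              ┃                     
       ┃              ┗━━━━━━━━━━━━━━━━━━━━━
       ┃                                   ┃
       ┃                                   ┃
       ┗━━━━━━━━━━━━━━━━━━━━━━━━━━━━━━━━━━━┛
                                            
                                            


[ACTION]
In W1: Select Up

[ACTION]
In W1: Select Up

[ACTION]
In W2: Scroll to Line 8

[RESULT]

       ┠─────┃18.40,66,2024-04-17,Mumbai    
       ┃█████┃7.83,41,2024-04-23,Toronto    
       ┃█    ┃93.39,70,2024-02-02,Tokyo     
       ┃█ ██□┃18.26,68,2024-08-08,Tokyo     
       ┃█    ┃37.91,50,2024-05-20,Berlin    
       ┃█□  █┃50.12,40,2024-11-04,Toronto   
       ┃█   █┗━━━━━━━━━━━━━━━━━━━━━━━━━━━━━━
       ┃█    @ ◎█     ┃    utils.yaml       
       ┃█████████     ┃    config.ts        
       ┃Moves: 0  0/2 ┃    server.ts        
       ┃              ┃                     
       ┃              ┃                     
       ┃              ┃                     
       ┃              ┗━━━━━━━━━━━━━━━━━━━━━
       ┃                                   ┃
       ┃                                   ┃
       ┗━━━━━━━━━━━━━━━━━━━━━━━━━━━━━━━━━━━┛
                                            
                                            


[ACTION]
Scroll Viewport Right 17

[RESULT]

.40,66,2024-04-17,Mumbai        ░┃   ┃      
83,41,2024-04-23,Toronto        ░┃   ┃      
.39,70,2024-02-02,Tokyo         █┃   ┃      
.26,68,2024-08-08,Tokyo         ░┃   ┃      
.91,50,2024-05-20,Berlin        ░┃   ┃      
.12,40,2024-11-04,Toronto       ▼┃   ┃      
━━━━━━━━━━━━━━━━━━━━━━━━━━━━━━━━━┛   ┃      
█     ┃    utils.yaml                ┃      
█     ┃    config.ts                 ┃      
  0/2 ┃    server.ts                 ┃      
      ┃                              ┃      
      ┃                              ┃      
      ┃                              ┃      
      ┗━━━━━━━━━━━━━━━━━━━━━━━━━━━━━━┛      
                           ┃                
                           ┃                
━━━━━━━━━━━━━━━━━━━━━━━━━━━┛                
                                            
                                            


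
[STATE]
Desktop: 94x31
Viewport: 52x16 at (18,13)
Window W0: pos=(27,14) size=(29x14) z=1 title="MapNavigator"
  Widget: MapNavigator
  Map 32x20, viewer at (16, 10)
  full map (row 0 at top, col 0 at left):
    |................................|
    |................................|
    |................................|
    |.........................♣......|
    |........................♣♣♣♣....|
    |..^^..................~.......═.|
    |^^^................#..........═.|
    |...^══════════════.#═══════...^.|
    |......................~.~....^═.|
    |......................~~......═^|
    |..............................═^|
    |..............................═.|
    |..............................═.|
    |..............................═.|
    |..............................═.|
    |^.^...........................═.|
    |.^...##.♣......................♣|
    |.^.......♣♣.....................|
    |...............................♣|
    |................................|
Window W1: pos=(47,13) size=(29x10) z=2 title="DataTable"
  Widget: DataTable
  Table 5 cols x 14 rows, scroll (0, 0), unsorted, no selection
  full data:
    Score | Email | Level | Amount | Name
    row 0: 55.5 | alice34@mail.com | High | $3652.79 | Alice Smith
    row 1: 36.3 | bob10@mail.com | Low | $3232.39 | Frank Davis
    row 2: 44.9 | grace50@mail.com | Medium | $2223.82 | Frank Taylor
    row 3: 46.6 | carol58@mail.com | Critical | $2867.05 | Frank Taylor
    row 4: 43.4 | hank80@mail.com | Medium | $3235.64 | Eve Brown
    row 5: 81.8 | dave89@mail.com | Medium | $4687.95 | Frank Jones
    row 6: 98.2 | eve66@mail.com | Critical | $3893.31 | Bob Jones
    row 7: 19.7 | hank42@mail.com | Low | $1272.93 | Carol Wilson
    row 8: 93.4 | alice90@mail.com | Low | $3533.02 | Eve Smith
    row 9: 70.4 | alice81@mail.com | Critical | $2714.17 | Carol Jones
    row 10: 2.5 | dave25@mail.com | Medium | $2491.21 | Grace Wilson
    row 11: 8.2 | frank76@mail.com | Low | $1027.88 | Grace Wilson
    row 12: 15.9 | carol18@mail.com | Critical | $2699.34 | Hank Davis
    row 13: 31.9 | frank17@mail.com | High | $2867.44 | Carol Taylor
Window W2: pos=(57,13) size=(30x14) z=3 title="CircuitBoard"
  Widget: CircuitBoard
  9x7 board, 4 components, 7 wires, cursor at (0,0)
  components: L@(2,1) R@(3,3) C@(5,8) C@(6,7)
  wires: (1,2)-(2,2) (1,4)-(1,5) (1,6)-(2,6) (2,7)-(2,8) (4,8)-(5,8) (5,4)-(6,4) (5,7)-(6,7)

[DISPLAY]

                             ┏━━━━━━━━━┏━━━━━━━━━━━━
         ┏━━━━━━━━━━━━━━━━━━━┃ DataTabl┃ CircuitBoar
         ┃ MapNavigator      ┠─────────┠────────────
         ┠───────────────────┃Score│Ema┃   0 1 2 3 4
         ┃^..................┃─────┼───┃0  [.]      
         ┃................#..┃55.5 │ali┃            
         ┃^══════════════.#══┃36.3 │bob┃1           
         ┃...................┃44.9 │gra┃            
         ┃...................┃46.6 │car┃2       L   
         ┃.............@.....┗━━━━━━━━━┃            
         ┃...........................┃ ┃3           
         ┃...........................┃ ┃            
         ┃...........................┃ ┃4           
         ┃...........................┃ ┗━━━━━━━━━━━━
         ┗━━━━━━━━━━━━━━━━━━━━━━━━━━━┛              
                                                    


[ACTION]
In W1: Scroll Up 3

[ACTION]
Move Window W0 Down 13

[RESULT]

                             ┏━━━━━━━━━┏━━━━━━━━━━━━
                             ┃ DataTabl┃ CircuitBoar
                             ┠─────────┠────────────
                             ┃Score│Ema┃   0 1 2 3 4
         ┏━━━━━━━━━━━━━━━━━━━┃─────┼───┃0  [.]      
         ┃ MapNavigator      ┃55.5 │ali┃            
         ┠───────────────────┃36.3 │bob┃1           
         ┃^..................┃44.9 │gra┃            
         ┃................#..┃46.6 │car┃2       L   
         ┃^══════════════.#══┗━━━━━━━━━┃            
         ┃...................~.~....^┃ ┃3           
         ┃...................~~......┃ ┃            
         ┃.............@.............┃ ┃4           
         ┃...........................┃ ┗━━━━━━━━━━━━
         ┃...........................┃              
         ┃...........................┃              
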